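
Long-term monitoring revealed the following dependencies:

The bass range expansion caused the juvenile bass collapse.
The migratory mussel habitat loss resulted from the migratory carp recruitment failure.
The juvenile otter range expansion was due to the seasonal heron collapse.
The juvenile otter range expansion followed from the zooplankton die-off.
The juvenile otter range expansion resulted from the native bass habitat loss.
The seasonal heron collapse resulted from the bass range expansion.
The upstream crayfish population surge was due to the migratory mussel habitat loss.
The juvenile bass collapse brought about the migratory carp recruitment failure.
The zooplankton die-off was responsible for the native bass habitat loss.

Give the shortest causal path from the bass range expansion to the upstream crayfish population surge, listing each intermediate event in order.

the bass range expansion → the juvenile bass collapse → the migratory carp recruitment failure → the migratory mussel habitat loss → the upstream crayfish population surge

the bass range expansion → the juvenile bass collapse
the juvenile bass collapse → the migratory carp recruitment failure
the migratory carp recruitment failure → the migratory mussel habitat loss
the migratory mussel habitat loss → the upstream crayfish population surge
Length: 4 steps.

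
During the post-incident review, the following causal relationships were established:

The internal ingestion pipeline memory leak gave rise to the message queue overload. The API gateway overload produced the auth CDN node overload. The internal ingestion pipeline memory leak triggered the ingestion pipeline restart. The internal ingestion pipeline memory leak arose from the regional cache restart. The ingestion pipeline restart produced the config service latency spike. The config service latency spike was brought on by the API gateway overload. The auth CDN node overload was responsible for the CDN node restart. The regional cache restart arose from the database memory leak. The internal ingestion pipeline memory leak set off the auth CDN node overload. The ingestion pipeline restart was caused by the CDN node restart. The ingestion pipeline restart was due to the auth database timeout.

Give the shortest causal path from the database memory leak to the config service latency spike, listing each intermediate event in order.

the database memory leak → the regional cache restart
the regional cache restart → the internal ingestion pipeline memory leak
the internal ingestion pipeline memory leak → the ingestion pipeline restart
the ingestion pipeline restart → the config service latency spike
Length: 4 steps.

the database memory leak → the regional cache restart → the internal ingestion pipeline memory leak → the ingestion pipeline restart → the config service latency spike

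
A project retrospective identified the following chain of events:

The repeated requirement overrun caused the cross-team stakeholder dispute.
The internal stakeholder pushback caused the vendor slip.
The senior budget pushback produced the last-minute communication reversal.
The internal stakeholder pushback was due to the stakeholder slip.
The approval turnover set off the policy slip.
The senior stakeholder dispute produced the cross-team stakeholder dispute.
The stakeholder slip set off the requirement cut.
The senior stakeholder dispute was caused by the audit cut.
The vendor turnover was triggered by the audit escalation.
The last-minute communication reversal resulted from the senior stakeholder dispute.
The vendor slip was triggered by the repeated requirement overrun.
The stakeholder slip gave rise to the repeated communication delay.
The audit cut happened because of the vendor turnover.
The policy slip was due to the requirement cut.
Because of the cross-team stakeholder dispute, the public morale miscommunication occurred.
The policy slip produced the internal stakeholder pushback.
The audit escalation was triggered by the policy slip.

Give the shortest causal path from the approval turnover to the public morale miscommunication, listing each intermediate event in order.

the approval turnover → the policy slip
the policy slip → the audit escalation
the audit escalation → the vendor turnover
the vendor turnover → the audit cut
the audit cut → the senior stakeholder dispute
the senior stakeholder dispute → the cross-team stakeholder dispute
the cross-team stakeholder dispute → the public morale miscommunication
Length: 7 steps.

the approval turnover → the policy slip → the audit escalation → the vendor turnover → the audit cut → the senior stakeholder dispute → the cross-team stakeholder dispute → the public morale miscommunication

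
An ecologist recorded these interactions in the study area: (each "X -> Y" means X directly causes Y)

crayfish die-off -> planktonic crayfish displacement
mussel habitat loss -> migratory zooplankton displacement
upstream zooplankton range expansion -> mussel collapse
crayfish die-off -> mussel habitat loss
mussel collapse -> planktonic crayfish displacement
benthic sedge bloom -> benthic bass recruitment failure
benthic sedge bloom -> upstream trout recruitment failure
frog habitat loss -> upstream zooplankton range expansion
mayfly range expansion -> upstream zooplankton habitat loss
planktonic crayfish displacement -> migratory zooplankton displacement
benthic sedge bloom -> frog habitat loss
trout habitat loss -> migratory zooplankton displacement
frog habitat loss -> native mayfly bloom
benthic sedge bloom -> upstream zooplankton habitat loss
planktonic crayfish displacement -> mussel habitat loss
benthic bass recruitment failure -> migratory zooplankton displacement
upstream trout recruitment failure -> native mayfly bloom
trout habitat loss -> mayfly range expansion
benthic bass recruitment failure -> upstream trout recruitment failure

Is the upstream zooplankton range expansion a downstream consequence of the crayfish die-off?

No

The crayfish die-off leads to the planktonic crayfish displacement, the mussel habitat loss, the migratory zooplankton displacement; the upstream zooplankton range expansion is not among them.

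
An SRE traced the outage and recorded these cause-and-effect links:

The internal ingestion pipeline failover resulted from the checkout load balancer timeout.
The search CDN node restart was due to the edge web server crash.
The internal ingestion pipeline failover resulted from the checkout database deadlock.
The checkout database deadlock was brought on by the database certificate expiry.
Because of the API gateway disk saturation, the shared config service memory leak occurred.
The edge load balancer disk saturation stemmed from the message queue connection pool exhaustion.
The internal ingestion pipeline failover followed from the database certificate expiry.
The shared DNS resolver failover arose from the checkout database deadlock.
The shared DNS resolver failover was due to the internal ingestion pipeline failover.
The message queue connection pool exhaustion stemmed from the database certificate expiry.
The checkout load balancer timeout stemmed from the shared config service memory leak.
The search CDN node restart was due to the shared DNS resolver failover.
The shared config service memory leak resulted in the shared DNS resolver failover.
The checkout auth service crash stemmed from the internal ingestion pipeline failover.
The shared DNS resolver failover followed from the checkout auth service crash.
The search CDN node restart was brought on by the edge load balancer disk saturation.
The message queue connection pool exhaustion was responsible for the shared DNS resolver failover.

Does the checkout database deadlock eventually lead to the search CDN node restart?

There is a causal chain: the checkout database deadlock → the shared DNS resolver failover → the search CDN node restart.

Yes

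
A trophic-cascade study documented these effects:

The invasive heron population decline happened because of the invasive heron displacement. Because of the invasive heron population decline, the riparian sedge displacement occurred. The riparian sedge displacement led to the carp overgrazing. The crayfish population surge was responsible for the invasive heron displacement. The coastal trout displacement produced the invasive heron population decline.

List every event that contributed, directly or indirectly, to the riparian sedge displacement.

the coastal trout displacement, the crayfish population surge, the invasive heron displacement, the invasive heron population decline

Immediate cause of the riparian sedge displacement: the invasive heron population decline.
Further upstream: the crayfish population surge, the invasive heron displacement, the coastal trout displacement.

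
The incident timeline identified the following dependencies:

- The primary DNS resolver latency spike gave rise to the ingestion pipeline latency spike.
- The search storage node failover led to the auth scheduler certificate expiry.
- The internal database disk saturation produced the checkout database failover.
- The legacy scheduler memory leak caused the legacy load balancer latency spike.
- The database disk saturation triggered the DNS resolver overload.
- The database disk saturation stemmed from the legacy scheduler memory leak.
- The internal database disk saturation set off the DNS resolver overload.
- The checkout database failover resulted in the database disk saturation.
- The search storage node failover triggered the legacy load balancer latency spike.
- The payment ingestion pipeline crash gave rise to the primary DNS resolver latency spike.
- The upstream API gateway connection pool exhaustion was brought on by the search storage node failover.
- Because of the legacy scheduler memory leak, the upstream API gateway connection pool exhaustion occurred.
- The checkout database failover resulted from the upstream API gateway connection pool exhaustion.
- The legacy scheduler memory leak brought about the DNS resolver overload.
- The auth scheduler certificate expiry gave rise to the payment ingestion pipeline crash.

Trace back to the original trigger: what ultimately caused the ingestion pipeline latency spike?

Tracing upstream from the ingestion pipeline latency spike: the ingestion pipeline latency spike ← the primary DNS resolver latency spike ← the payment ingestion pipeline crash ← the auth scheduler certificate expiry ← the search storage node failover.
The search storage node failover has no stated cause, so it is the root.

the search storage node failover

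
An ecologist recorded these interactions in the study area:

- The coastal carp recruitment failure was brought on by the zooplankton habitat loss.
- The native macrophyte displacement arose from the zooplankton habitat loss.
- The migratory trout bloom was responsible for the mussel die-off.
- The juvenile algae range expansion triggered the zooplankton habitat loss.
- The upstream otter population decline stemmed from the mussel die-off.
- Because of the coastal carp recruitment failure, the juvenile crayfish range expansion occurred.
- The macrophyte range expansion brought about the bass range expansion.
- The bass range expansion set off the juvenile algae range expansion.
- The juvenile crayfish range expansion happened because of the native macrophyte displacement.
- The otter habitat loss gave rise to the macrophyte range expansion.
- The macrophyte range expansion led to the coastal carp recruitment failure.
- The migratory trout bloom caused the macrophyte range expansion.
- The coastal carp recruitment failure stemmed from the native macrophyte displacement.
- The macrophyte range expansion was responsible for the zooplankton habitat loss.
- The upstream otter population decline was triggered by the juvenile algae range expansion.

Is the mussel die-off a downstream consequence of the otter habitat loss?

No

The otter habitat loss leads to the macrophyte range expansion, the bass range expansion, the juvenile algae range expansion, the zooplankton habitat loss, the native macrophyte displacement, the coastal carp recruitment failure, the juvenile crayfish range expansion, the upstream otter population decline; the mussel die-off is not among them.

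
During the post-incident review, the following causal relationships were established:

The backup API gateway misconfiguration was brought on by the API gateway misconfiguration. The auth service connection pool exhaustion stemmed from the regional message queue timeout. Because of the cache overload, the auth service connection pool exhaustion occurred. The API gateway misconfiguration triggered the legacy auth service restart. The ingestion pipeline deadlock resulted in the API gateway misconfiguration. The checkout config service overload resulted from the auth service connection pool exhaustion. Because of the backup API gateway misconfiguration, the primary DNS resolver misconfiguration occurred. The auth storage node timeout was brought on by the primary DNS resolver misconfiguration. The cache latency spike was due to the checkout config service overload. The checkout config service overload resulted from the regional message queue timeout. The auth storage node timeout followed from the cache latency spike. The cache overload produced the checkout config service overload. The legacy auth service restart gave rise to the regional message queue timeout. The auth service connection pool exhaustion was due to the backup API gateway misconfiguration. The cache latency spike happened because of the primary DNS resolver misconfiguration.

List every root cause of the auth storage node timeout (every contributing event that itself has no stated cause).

the cache overload, the ingestion pipeline deadlock

Tracing upstream from the auth storage node timeout: the auth storage node timeout ← the cache latency spike ← the checkout config service overload ← the cache overload.
A separate upstream branch: the auth storage node timeout ← the primary DNS resolver misconfiguration ← the backup API gateway misconfiguration ← the API gateway misconfiguration ← the ingestion pipeline deadlock.
Each of those chain origins has no stated cause.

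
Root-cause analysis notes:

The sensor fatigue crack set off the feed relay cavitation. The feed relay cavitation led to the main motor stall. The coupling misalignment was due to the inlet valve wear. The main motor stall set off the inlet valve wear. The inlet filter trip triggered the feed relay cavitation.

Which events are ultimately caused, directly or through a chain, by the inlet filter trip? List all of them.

Direct effects: the feed relay cavitation.
2 steps out: the main motor stall.
3 steps out: the inlet valve wear.
4 steps out: the coupling misalignment.
Not reachable from it: the sensor fatigue crack.

the coupling misalignment, the feed relay cavitation, the inlet valve wear, the main motor stall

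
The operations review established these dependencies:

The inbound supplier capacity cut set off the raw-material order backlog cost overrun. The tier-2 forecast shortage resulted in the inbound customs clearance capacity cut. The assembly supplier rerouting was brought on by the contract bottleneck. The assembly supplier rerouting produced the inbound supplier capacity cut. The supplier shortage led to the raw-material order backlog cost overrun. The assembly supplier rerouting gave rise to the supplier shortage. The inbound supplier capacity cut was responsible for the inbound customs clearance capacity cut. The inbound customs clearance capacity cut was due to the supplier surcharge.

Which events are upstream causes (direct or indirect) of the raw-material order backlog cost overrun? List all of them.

Immediate causes of the raw-material order backlog cost overrun: the supplier shortage, the inbound supplier capacity cut.
Further upstream: the contract bottleneck, the assembly supplier rerouting.

the assembly supplier rerouting, the contract bottleneck, the inbound supplier capacity cut, the supplier shortage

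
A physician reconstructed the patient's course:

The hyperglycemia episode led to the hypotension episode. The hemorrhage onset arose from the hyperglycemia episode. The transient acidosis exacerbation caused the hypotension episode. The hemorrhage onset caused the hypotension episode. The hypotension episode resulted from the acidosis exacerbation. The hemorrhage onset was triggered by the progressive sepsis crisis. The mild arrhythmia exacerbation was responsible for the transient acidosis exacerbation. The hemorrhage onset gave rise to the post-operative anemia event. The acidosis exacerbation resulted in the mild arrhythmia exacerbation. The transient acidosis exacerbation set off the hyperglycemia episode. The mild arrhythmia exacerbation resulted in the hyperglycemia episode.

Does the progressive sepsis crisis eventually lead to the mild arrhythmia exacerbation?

The progressive sepsis crisis leads to the hemorrhage onset, the post-operative anemia event, the hypotension episode; the mild arrhythmia exacerbation is not among them.

No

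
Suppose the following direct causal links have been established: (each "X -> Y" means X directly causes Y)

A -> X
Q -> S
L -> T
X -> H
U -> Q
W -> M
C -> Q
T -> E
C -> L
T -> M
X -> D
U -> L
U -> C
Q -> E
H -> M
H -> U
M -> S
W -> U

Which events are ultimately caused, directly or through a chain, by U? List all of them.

Direct effects: C, L, Q.
2 steps out: T, S, E.
3 steps out: M.
Not reachable from it: W, A, X, H, D.

C, E, L, M, Q, S, T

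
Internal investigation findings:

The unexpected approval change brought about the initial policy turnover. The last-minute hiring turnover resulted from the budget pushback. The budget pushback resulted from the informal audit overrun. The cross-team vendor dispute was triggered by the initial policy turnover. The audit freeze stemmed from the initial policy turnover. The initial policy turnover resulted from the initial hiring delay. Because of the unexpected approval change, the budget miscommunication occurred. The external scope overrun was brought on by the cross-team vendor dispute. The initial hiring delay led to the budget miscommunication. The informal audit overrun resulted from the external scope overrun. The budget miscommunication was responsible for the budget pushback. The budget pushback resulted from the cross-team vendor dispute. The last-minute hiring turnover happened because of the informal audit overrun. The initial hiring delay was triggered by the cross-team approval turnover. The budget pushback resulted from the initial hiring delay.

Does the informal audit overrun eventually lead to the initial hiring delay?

The informal audit overrun leads to the budget pushback, the last-minute hiring turnover; the initial hiring delay is not among them.

No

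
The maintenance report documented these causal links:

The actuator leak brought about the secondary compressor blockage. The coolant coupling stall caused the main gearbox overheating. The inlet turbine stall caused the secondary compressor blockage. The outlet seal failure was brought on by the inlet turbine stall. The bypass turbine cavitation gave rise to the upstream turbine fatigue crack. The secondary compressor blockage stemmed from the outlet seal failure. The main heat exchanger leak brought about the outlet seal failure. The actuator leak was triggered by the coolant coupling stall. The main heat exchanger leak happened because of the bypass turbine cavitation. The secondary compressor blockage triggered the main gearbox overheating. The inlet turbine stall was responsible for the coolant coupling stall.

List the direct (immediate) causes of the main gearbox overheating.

the coolant coupling stall, the secondary compressor blockage

Upstream contributors include the bypass turbine cavitation, the main heat exchanger leak, the inlet turbine stall, the actuator leak, the outlet seal failure, but only the coolant coupling stall, the secondary compressor blockage feed directly into the main gearbox overheating.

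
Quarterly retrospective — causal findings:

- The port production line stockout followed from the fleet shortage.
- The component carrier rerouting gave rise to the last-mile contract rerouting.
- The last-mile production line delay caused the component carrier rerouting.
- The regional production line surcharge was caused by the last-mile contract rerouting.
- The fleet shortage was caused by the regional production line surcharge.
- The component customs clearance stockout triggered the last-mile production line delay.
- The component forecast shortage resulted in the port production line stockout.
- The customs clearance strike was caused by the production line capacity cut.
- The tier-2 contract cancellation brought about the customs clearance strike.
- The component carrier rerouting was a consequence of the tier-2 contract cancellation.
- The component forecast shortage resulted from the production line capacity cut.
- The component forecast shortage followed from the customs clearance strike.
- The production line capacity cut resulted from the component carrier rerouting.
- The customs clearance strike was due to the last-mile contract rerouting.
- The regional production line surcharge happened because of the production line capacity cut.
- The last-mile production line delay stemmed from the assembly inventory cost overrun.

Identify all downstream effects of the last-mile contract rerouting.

the component forecast shortage, the customs clearance strike, the fleet shortage, the port production line stockout, the regional production line surcharge

Direct effects: the regional production line surcharge, the customs clearance strike.
2 steps out: the component forecast shortage, the fleet shortage.
3 steps out: the port production line stockout.
Not reachable from it: the component customs clearance stockout, the assembly inventory cost overrun, the tier-2 contract cancellation, the last-mile production line delay, the component carrier rerouting, the production line capacity cut.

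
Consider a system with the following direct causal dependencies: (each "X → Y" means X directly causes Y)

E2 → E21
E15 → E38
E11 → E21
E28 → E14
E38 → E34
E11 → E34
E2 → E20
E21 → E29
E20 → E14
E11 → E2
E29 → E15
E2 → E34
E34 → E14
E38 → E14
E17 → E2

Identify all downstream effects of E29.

Direct effects: E15.
2 steps out: E38.
3 steps out: E34, E14.
Not reachable from it: E11, E17, E2, E21, E20, E28.

E14, E15, E34, E38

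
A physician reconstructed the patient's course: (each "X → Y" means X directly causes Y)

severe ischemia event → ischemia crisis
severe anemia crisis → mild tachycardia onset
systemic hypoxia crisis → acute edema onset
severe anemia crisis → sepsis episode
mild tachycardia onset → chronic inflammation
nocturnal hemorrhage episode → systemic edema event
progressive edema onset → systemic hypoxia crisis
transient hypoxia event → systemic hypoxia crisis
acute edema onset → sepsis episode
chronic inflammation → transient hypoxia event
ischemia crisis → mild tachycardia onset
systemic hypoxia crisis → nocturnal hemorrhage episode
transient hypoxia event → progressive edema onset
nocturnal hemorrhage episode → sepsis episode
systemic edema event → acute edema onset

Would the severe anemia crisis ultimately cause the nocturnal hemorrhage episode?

There is a causal chain: the severe anemia crisis → the mild tachycardia onset → the chronic inflammation → the transient hypoxia event → the systemic hypoxia crisis → the nocturnal hemorrhage episode.

Yes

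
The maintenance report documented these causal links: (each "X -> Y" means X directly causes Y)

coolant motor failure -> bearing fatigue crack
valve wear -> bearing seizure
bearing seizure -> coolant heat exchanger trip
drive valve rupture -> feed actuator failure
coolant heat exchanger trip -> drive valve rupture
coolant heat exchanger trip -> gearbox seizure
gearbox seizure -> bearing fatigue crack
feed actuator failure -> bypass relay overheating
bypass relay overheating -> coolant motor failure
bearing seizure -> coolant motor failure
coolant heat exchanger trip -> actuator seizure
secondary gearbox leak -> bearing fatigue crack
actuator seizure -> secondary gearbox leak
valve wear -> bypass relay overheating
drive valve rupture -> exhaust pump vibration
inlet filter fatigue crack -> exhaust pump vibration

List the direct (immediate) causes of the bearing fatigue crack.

Upstream contributors include the valve wear, the bearing seizure, the coolant heat exchanger trip, the drive valve rupture, the actuator seizure, the feed actuator failure, the bypass relay overheating, but only the coolant motor failure, the gearbox seizure, the secondary gearbox leak feed directly into the bearing fatigue crack.

the coolant motor failure, the gearbox seizure, the secondary gearbox leak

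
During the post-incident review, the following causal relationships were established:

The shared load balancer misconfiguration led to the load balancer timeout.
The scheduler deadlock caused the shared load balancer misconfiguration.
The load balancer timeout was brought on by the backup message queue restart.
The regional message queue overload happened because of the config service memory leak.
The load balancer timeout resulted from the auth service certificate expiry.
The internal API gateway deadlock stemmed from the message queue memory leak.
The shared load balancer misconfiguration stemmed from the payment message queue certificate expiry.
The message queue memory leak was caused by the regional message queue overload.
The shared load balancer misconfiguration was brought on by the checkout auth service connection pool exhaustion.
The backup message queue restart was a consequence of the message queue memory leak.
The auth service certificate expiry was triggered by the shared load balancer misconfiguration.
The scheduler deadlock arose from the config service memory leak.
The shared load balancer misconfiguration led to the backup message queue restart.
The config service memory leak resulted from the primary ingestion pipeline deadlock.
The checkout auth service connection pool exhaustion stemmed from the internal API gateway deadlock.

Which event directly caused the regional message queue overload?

the config service memory leak

Upstream contributors include the primary ingestion pipeline deadlock, but only the config service memory leak feeds directly into the regional message queue overload.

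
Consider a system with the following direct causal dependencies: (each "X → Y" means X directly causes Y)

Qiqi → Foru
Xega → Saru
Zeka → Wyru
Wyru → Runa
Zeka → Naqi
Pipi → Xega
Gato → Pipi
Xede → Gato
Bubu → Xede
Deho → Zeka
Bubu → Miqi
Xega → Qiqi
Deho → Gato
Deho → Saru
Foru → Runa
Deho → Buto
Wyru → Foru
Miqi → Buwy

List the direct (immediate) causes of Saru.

Upstream contributors include Bubu, Xede, Gato, Pipi, but only Deho, Xega feed directly into Saru.

Deho, Xega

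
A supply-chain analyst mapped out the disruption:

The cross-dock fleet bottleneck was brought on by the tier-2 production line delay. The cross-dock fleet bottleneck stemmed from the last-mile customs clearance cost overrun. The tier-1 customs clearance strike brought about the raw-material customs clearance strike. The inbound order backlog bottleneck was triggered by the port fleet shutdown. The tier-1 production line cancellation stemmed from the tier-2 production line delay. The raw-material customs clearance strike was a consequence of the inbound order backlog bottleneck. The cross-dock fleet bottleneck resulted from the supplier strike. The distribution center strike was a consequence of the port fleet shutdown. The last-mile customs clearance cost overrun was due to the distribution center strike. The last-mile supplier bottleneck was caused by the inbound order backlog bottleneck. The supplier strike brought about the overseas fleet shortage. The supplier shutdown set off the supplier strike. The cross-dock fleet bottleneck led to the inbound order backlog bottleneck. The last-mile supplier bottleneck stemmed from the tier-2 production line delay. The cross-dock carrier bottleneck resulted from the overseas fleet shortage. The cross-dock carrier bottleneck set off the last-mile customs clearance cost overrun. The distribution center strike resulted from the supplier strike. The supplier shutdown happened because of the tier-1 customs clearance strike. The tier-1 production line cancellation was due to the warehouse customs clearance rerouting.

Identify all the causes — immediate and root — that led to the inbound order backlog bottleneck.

the cross-dock carrier bottleneck, the cross-dock fleet bottleneck, the distribution center strike, the last-mile customs clearance cost overrun, the overseas fleet shortage, the port fleet shutdown, the supplier shutdown, the supplier strike, the tier-1 customs clearance strike, the tier-2 production line delay

Immediate causes of the inbound order backlog bottleneck: the port fleet shutdown, the cross-dock fleet bottleneck.
Further upstream: the tier-1 customs clearance strike, the supplier shutdown, the tier-2 production line delay, the supplier strike, the overseas fleet shortage, the distribution center strike, the cross-dock carrier bottleneck, the last-mile customs clearance cost overrun.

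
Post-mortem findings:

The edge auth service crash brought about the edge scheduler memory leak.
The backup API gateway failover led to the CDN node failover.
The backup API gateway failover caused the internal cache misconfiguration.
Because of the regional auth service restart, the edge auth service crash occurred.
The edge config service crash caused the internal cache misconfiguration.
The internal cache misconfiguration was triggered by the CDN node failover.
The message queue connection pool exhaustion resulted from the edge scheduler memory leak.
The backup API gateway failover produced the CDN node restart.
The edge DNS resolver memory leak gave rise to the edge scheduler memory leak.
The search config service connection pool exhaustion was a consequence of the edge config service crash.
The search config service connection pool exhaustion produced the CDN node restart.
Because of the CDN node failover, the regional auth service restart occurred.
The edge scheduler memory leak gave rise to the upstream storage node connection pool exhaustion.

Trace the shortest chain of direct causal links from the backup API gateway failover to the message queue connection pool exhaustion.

the backup API gateway failover → the CDN node failover → the regional auth service restart → the edge auth service crash → the edge scheduler memory leak → the message queue connection pool exhaustion

the backup API gateway failover → the CDN node failover
the CDN node failover → the regional auth service restart
the regional auth service restart → the edge auth service crash
the edge auth service crash → the edge scheduler memory leak
the edge scheduler memory leak → the message queue connection pool exhaustion
Length: 5 steps.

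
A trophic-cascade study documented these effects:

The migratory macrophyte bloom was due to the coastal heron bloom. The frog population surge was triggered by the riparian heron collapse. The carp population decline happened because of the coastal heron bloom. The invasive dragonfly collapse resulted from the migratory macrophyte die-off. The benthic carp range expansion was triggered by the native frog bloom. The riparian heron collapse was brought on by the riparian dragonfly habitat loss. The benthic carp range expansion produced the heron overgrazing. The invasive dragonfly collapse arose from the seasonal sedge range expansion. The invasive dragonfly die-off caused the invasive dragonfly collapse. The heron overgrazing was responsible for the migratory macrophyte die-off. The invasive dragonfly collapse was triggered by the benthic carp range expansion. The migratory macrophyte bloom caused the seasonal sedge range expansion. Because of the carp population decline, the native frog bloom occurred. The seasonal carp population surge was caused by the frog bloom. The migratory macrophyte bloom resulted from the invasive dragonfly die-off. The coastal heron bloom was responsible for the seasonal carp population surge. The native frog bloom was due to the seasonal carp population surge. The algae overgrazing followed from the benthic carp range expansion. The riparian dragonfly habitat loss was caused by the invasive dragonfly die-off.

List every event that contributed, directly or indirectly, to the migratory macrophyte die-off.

the benthic carp range expansion, the carp population decline, the coastal heron bloom, the frog bloom, the heron overgrazing, the native frog bloom, the seasonal carp population surge

Immediate cause of the migratory macrophyte die-off: the heron overgrazing.
Further upstream: the frog bloom, the coastal heron bloom, the carp population decline, the seasonal carp population surge, the native frog bloom, the benthic carp range expansion.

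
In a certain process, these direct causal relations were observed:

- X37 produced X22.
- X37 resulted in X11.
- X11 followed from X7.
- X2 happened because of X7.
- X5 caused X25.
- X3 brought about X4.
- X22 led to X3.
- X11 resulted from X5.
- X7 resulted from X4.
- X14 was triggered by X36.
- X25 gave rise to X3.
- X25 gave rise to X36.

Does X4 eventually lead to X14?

X4 leads to X7, X11, X2; X14 is not among them.

No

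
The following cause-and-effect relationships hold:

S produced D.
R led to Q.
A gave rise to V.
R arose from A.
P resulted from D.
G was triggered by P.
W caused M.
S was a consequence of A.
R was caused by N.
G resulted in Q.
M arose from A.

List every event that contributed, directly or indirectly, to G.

Immediate cause of G: P.
Further upstream: A, S, D.

A, D, P, S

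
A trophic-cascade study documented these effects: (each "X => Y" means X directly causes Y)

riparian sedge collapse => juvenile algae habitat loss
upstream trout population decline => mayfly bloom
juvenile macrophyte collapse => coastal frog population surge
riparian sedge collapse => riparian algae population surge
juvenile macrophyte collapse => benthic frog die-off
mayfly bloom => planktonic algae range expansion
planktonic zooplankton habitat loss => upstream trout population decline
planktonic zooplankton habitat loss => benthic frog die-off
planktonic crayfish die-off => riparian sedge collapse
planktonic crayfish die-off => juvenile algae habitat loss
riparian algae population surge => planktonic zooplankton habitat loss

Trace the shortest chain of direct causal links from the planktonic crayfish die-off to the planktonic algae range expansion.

the planktonic crayfish die-off → the riparian sedge collapse → the riparian algae population surge → the planktonic zooplankton habitat loss → the upstream trout population decline → the mayfly bloom → the planktonic algae range expansion

the planktonic crayfish die-off → the riparian sedge collapse
the riparian sedge collapse → the riparian algae population surge
the riparian algae population surge → the planktonic zooplankton habitat loss
the planktonic zooplankton habitat loss → the upstream trout population decline
the upstream trout population decline → the mayfly bloom
the mayfly bloom → the planktonic algae range expansion
Length: 6 steps.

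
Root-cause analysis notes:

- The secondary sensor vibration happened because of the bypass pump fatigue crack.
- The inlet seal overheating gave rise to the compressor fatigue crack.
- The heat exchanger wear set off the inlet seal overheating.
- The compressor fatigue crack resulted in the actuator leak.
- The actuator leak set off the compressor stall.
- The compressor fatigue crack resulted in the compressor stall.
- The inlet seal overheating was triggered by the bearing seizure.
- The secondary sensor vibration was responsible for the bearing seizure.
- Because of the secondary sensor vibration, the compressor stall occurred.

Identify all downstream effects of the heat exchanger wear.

Direct effects: the inlet seal overheating.
2 steps out: the compressor fatigue crack.
3 steps out: the actuator leak, the compressor stall.
Not reachable from it: the bypass pump fatigue crack, the secondary sensor vibration, the bearing seizure.

the actuator leak, the compressor fatigue crack, the compressor stall, the inlet seal overheating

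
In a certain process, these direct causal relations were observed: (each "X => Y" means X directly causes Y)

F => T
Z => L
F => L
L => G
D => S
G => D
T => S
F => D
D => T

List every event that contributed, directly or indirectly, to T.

Immediate causes of T: F, D.
Further upstream: Z, L, G.

D, F, G, L, Z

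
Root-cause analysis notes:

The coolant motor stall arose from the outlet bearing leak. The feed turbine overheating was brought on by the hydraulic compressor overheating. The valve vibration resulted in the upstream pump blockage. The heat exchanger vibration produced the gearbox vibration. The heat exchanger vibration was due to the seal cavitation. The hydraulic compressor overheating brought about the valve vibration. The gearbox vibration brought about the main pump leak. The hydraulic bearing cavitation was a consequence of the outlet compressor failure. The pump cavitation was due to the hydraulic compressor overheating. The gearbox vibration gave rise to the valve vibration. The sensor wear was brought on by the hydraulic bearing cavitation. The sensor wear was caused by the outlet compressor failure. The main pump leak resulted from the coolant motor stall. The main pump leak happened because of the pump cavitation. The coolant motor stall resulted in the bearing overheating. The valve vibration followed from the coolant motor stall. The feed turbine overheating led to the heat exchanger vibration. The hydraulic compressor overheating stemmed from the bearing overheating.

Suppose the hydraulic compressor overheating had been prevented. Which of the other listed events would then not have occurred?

the feed turbine overheating, the pump cavitation

Downstream of the hydraulic compressor overheating: the feed turbine overheating, the heat exchanger vibration, the gearbox vibration, the valve vibration, the pump cavitation, the upstream pump blockage, the main pump leak.
Of those, still caused via another path: the heat exchanger vibration, the gearbox vibration, the valve vibration, the upstream pump blockage, the main pump leak.
The remainder have no surviving cause.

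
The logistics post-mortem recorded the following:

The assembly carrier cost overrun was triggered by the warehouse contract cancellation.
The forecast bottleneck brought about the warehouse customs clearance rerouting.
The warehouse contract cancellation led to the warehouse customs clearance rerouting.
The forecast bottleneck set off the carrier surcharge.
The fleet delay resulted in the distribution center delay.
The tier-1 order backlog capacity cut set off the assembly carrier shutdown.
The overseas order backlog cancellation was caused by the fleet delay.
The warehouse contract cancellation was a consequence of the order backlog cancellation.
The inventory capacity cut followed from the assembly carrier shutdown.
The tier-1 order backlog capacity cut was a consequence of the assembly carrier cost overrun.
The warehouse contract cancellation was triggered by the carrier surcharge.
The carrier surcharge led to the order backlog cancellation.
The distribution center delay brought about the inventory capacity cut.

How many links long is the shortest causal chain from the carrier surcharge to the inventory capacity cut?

5

Shortest chain: the carrier surcharge → the warehouse contract cancellation → the assembly carrier cost overrun → the tier-1 order backlog capacity cut → the assembly carrier shutdown → the inventory capacity cut.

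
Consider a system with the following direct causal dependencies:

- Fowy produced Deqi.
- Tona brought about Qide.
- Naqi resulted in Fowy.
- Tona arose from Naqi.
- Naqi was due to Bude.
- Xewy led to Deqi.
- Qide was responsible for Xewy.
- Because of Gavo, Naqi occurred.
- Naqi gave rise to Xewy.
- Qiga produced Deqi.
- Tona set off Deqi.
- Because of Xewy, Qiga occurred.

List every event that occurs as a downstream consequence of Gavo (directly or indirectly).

Deqi, Fowy, Naqi, Qide, Qiga, Tona, Xewy

Direct effects: Naqi.
2 steps out: Tona, Xewy, Fowy.
3 steps out: Qide, Qiga, Deqi.
Not reachable from it: Bude.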